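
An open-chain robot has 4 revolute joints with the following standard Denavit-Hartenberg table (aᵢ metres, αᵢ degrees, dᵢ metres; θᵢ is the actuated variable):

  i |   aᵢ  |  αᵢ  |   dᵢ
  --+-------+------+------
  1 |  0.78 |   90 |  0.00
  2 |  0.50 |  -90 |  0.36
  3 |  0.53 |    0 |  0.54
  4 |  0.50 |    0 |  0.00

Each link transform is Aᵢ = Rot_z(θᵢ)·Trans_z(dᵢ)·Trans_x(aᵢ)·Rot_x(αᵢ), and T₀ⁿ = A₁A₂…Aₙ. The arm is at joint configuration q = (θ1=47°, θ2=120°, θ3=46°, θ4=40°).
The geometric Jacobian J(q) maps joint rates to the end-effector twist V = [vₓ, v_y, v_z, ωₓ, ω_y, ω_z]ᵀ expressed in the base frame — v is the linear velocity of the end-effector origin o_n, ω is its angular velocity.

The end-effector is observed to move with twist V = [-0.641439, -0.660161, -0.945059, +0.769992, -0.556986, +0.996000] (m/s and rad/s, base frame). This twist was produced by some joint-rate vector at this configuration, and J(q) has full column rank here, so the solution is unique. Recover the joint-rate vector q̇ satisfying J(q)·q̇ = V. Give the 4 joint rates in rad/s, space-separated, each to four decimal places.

o_n = [-0.4752, 0.2529, 0.5121]
J₁: ẑ×o_n = [-0.2529, -0.4752, 0.0000], ω = ẑ
J2: z=[0.7314, -0.6820, 0.0000] o=[0.5320, 0.5705, 0.0000] → [-0.3492, -0.3745, -0.9192, 0.7314, -0.6820, 0.0000]
J3: z=[-0.5906, -0.6334, -0.5000] o=[0.6247, 0.1421, 0.4330] → [0.0053, 0.5967, -0.7621, -0.5906, -0.6334, -0.5000]
J4: z=[-0.5906, -0.6334, -0.5000] o=[-0.0986, -0.0745, 0.4819] → [0.1446, 0.2062, -0.4320, -0.5906, -0.6334, -0.5000]
q̇ = J⁺·V = [0.9280, 0.9430, 0.4150, -0.5510]

0.9280 0.9430 0.4150 -0.5510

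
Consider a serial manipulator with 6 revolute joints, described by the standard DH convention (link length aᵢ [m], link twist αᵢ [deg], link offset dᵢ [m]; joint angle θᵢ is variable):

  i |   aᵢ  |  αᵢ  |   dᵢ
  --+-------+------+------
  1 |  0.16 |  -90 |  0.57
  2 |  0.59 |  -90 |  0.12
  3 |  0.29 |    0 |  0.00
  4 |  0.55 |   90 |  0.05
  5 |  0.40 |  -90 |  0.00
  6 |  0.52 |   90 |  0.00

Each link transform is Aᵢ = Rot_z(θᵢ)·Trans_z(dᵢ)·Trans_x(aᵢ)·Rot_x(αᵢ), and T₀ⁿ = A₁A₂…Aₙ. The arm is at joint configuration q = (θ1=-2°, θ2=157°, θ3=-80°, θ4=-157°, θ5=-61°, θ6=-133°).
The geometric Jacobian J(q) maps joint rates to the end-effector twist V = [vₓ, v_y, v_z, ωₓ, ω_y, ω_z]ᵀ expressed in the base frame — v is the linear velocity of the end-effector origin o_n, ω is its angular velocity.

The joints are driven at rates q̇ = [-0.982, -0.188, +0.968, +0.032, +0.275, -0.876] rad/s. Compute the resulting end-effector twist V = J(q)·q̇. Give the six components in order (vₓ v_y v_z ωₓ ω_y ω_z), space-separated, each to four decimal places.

0.2188 0.6645 0.3910 -0.8101 0.3333 -0.7056

o_n = [-0.4499, -0.2657, 0.3264]
J₁: ẑ×o_n = [0.2657, -0.4499, 0.0000], ω = ẑ
J2: z=[0.0349, 0.9994, 0.0000] o=[0.1599, -0.0056, 0.5700] → [-0.2435, 0.0085, 0.6003, 0.0349, 0.9994, 0.0000]
J3: z=[-0.3905, 0.0136, 0.9205] o=[-0.3787, 0.1333, 0.3395] → [0.3671, -0.0706, 0.1568, -0.3905, 0.0136, 0.9205]
J4: z=[-0.3905, 0.0136, 0.9205] o=[-0.4150, 0.4203, 0.3198] → [0.6316, -0.0295, 0.2684, -0.3905, 0.0136, 0.9205]
J5: z=[-0.7905, -0.5174, -0.3277] o=[-0.1751, -0.0496, 0.4829] → [0.0101, -0.0336, 0.0287, -0.7905, -0.5174, -0.3277]
J6: z=[0.2233, -0.7418, 0.6324] o=[0.0530, -0.2203, 0.2021] → [-0.0635, -0.3458, -0.3832, 0.2233, -0.7418, 0.6324]
V = J·q̇ = [0.2188, 0.6645, 0.3910, -0.8101, 0.3333, -0.7056]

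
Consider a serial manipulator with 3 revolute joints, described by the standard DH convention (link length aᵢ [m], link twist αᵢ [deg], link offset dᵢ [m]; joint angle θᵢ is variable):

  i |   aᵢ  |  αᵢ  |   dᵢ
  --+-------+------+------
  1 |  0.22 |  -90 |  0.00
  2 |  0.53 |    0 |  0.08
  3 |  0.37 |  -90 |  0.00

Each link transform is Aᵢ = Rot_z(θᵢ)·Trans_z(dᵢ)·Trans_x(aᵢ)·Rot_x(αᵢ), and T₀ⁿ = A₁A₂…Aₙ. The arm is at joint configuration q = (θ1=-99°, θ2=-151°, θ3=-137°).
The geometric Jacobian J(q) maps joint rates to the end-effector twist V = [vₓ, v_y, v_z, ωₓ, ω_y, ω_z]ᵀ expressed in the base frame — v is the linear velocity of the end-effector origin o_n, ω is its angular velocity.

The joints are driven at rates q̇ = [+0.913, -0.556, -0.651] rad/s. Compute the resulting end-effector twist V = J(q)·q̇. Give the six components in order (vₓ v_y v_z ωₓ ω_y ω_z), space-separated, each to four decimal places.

-0.1492 -0.1878 -0.1197 -1.1921 0.1888 0.9130

o_n = [0.0992, 0.1151, -0.0949]
J₁: ẑ×o_n = [-0.1151, 0.0992, 0.0000], ω = ẑ
J2: z=[0.9877, -0.1564, 0.0000] o=[-0.0344, -0.2173, 0.0000] → [0.0149, 0.0938, 0.3492, 0.9877, -0.1564, 0.0000]
J3: z=[0.9877, -0.1564, 0.0000] o=[0.1171, 0.2280, 0.2569] → [0.0550, 0.3476, -0.1143, 0.9877, -0.1564, 0.0000]
V = J·q̇ = [-0.1492, -0.1878, -0.1197, -1.1921, 0.1888, 0.9130]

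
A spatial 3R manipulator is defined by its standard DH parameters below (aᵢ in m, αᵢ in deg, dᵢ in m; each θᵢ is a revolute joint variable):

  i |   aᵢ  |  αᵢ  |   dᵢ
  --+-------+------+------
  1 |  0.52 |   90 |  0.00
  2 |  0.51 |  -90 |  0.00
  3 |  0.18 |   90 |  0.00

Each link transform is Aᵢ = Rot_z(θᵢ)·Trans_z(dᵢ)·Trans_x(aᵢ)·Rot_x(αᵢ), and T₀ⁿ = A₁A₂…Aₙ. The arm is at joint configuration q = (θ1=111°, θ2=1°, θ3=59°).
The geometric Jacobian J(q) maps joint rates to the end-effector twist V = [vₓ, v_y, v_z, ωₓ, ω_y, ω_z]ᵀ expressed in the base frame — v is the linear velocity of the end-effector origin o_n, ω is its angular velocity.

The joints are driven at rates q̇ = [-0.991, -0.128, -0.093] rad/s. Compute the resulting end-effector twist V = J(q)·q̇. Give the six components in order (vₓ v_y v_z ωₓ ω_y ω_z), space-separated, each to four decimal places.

o_n = [-0.5464, 0.9928, 0.0105]
J₁: ẑ×o_n = [-0.9928, -0.5464, 0.0000], ω = ẑ
J2: z=[0.9336, 0.3584, 0.0000] o=[-0.1864, 0.4855, 0.0000] → [0.0038, -0.0098, 0.6026, 0.9336, 0.3584, 0.0000]
J3: z=[0.0063, -0.0163, 0.9998] o=[-0.3691, 0.9615, 0.0089] → [-0.0313, -0.1772, -0.0027, 0.0063, -0.0163, 0.9998]
V = J·q̇ = [0.9862, 0.5592, -0.0769, -0.1201, -0.0444, -1.0840]

0.9862 0.5592 -0.0769 -0.1201 -0.0444 -1.0840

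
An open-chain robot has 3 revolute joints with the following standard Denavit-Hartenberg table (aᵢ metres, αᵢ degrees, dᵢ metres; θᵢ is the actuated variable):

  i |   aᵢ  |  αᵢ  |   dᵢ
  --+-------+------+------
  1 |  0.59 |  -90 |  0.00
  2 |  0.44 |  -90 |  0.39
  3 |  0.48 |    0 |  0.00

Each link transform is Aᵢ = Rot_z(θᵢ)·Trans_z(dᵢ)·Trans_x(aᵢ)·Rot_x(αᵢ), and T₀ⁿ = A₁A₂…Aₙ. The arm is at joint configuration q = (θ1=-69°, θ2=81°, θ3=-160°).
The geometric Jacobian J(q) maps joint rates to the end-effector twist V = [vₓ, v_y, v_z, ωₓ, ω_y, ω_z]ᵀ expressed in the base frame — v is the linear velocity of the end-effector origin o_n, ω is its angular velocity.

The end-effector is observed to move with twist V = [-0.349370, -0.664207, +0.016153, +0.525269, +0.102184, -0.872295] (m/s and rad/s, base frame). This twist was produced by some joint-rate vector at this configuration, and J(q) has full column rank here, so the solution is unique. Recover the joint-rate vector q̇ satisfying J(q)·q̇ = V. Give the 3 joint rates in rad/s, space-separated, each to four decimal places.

-0.8870 0.5270 -0.0940

o_n = [0.7282, -0.3506, 0.0109]
J₁: ẑ×o_n = [0.3506, 0.7282, -0.0000], ω = ẑ
J2: z=[0.9336, 0.3584, 0.0000] o=[0.2114, -0.5508, 0.0000] → [0.0039, -0.0102, 0.0017, 0.9336, 0.3584, 0.0000]
J3: z=[-0.3540, 0.9221, -0.1564] o=[0.6002, -0.4753, -0.4346] → [0.4303, 0.1377, -0.1621, -0.3540, 0.9221, -0.1564]
q̇ = J⁺·V = [-0.8870, 0.5270, -0.0940]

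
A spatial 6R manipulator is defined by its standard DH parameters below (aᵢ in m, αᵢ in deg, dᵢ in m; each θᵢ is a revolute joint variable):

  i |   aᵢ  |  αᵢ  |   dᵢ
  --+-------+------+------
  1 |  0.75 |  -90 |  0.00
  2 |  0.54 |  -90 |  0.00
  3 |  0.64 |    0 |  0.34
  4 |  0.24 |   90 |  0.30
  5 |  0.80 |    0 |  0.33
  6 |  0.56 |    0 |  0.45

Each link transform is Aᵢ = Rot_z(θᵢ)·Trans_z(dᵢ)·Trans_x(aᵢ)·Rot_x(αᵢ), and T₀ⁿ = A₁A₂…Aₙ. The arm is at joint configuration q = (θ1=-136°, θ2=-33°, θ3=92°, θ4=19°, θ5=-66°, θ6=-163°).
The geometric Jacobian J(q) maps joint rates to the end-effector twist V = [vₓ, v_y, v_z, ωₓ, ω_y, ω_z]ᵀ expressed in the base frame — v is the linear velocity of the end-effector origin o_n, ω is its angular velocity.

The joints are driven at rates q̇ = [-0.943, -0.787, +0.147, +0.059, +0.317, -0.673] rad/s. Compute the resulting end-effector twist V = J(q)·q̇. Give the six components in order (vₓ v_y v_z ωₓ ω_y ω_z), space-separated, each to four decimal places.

-0.5357 2.6741 0.5436 -0.3383 0.5900 -1.2968

o_n = [-2.1452, -0.5369, 0.3616]
J₁: ẑ×o_n = [0.5369, -2.1452, 0.0000], ω = ẑ
J2: z=[0.6947, -0.7193, 0.0000] o=[-0.5395, -0.5210, 0.0000] → [-0.2601, -0.2512, -1.1661, 0.6947, -0.7193, 0.0000]
J3: z=[-0.3918, -0.3783, -0.8387] o=[-0.8653, -0.8356, 0.2941] → [0.2250, 1.0999, -0.6013, -0.3918, -0.3783, -0.8387]
J4: z=[-0.3918, -0.3783, -0.8387] o=[-1.4293, -0.4911, -0.0032] → [-0.1764, 0.7433, -0.2529, -0.3918, -0.3783, -0.8387]
J5: z=[-0.8122, -0.2861, 0.5085] o=[-1.6506, -0.3933, -0.3017] → [-0.1168, 0.2872, -0.0249, -0.8122, -0.2861, 0.5085]
J6: z=[-0.8122, -0.2861, 0.5085] o=[-1.7730, 0.0752, 0.4156] → [0.3267, -0.2331, 0.3906, -0.8122, -0.2861, 0.5085]
V = J·q̇ = [-0.5357, 2.6741, 0.5436, -0.3383, 0.5900, -1.2968]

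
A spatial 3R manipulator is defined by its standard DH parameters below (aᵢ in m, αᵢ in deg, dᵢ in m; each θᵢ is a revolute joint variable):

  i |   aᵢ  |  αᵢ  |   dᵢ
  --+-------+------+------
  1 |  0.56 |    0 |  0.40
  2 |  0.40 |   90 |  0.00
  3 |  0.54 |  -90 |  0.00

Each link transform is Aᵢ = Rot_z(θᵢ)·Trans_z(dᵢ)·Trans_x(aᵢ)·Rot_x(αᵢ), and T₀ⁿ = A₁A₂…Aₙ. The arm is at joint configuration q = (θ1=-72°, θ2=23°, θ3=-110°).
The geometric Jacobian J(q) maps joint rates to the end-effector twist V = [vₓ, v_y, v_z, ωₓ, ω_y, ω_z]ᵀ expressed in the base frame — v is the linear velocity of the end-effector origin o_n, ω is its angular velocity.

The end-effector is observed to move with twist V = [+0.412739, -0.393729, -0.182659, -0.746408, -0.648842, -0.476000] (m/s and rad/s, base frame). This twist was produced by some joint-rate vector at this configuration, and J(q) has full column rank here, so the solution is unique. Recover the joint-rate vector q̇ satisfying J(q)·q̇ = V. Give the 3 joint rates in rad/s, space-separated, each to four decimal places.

0.3020 -0.7780 0.9890

o_n = [0.3143, -0.6951, -0.1074]
J₁: ẑ×o_n = [0.6951, 0.3143, -0.0000], ω = ẑ
J2: z=[0.0000, 0.0000, 1.0000] o=[0.1730, -0.5326, 0.4000] → [0.1625, 0.1413, -0.0000, 0.0000, 0.0000, 1.0000]
J3: z=[-0.7547, -0.6561, 0.0000] o=[0.4355, -0.8345, 0.4000] → [0.3329, -0.3830, -0.1847, -0.7547, -0.6561, 0.0000]
q̇ = J⁺·V = [0.3020, -0.7780, 0.9890]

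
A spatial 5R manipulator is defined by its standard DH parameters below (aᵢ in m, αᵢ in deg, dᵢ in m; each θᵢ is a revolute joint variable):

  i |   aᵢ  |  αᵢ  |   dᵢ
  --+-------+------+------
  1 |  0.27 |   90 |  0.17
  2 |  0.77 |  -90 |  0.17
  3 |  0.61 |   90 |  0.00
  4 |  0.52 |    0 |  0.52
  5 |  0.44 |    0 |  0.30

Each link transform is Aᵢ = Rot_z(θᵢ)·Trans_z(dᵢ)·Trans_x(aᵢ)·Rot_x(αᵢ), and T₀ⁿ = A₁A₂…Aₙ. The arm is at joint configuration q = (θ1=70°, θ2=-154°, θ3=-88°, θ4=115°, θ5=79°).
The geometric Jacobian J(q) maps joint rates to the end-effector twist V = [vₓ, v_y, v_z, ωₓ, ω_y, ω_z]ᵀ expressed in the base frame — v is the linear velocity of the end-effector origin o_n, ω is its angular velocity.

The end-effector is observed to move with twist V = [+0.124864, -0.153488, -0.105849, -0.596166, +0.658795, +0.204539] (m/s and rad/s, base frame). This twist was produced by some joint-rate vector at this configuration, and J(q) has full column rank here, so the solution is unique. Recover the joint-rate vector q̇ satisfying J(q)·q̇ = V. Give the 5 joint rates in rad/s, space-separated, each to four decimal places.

0.9600 -0.7870 0.8610 0.1800 -0.1380

o_n = [0.3148, 0.3915, -0.1357]
J₁: ẑ×o_n = [-0.3915, 0.3148, 0.0000], ω = ẑ
J2: z=[0.9397, -0.3420, 0.0000] o=[0.0923, 0.2537, 0.1700] → [0.1045, 0.2872, 0.2056, 0.9397, -0.3420, 0.0000]
J3: z=[0.1499, 0.4119, -0.8988] o=[0.0154, -0.4548, -0.1675] → [0.7738, -0.2739, 0.0035, 0.1499, 0.4119, -0.8988]
J4: z=[0.3400, 0.8321, 0.4381] o=[0.5817, -0.6812, -0.1769] → [-0.4357, -0.1309, 0.5868, 0.3400, 0.8321, 0.4381]
J5: z=[0.3400, 0.8321, 0.4381] o=[0.6252, 0.0272, -0.3693] → [0.0348, -0.2154, 0.3821, 0.3400, 0.8321, 0.4381]
q̇ = J⁺·V = [0.9600, -0.7870, 0.8610, 0.1800, -0.1380]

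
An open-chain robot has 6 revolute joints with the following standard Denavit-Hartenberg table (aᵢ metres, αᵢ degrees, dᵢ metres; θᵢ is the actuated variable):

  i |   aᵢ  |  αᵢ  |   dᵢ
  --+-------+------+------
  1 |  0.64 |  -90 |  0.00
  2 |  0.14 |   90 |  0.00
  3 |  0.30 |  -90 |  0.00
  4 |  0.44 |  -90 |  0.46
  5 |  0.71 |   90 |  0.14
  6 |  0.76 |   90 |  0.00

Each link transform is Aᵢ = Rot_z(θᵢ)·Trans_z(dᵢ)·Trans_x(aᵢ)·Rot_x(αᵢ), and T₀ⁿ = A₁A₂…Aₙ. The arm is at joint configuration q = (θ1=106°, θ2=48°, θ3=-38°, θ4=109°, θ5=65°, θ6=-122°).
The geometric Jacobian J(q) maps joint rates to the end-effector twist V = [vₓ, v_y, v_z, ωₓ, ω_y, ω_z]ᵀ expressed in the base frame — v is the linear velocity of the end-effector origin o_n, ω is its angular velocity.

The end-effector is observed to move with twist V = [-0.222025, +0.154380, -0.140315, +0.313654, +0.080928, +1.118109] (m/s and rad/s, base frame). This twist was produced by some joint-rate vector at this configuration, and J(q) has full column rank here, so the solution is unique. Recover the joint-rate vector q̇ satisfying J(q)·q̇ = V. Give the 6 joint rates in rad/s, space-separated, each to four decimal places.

o_n = [0.0478, 0.6357, -1.0039]
J₁: ẑ×o_n = [-0.6357, 0.0478, 0.0000], ω = ẑ
J2: z=[-0.9613, -0.2756, 0.0000] o=[-0.1764, 0.6152, 0.0000] → [0.2767, -0.9650, 0.0421, -0.9613, -0.2756, 0.0000]
J3: z=[-0.2048, 0.7144, 0.6691] o=[-0.2022, 0.7053, -0.1040] → [-0.5963, -0.0171, -0.1643, -0.2048, 0.7144, 0.6691]
J4: z=[-0.8710, 0.1788, -0.4575] o=[-0.0683, 0.9082, -0.2797] → [-0.2542, -0.6839, 0.2167, -0.8710, 0.1788, -0.4575]
J5: z=[-0.4888, -0.4071, 0.7715] o=[-0.4477, 0.5964, -0.6847] → [0.0997, 0.2262, 0.1825, -0.4888, -0.4071, 0.7715]
J6: z=[-0.3243, -0.7362, -0.5940] o=[0.0589, 0.1555, -0.4149] → [0.7188, -0.1844, -0.1639, -0.3243, -0.7362, -0.5940]
q̇ = J⁺·V = [0.3690, 0.5540, 0.1880, -0.8880, 0.0080, -0.3550]

0.3690 0.5540 0.1880 -0.8880 0.0080 -0.3550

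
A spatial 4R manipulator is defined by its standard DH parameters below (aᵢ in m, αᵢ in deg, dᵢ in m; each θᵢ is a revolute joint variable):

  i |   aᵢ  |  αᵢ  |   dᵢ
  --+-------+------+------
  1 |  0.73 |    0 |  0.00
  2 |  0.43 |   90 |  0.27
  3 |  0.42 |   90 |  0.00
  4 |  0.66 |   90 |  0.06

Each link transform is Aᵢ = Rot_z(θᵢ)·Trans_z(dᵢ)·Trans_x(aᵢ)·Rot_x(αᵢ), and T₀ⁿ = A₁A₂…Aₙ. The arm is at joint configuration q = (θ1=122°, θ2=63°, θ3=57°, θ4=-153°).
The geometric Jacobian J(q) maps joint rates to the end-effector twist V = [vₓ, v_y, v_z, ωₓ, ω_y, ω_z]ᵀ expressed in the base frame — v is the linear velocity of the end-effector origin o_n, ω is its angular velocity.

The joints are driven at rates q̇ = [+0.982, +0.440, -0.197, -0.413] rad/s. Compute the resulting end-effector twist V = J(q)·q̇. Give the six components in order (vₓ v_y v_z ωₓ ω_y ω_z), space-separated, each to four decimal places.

-0.0552 -0.6427 -0.0957 0.3622 -0.1661 1.6469

o_n = [-0.7480, 0.2867, 0.0964]
J₁: ẑ×o_n = [-0.2867, -0.7480, 0.0000], ω = ẑ
J2: z=[0.0000, 0.0000, 1.0000] o=[-0.3868, 0.6191, 0.0000] → [0.3324, -0.3612, 0.0000, 0.0000, 0.0000, 1.0000]
J3: z=[-0.0872, 0.9962, 0.0000] o=[-0.8152, 0.5816, 0.2700] → [-0.1730, -0.0151, -0.0412, -0.0872, 0.9962, 0.0000]
J4: z=[-0.8355, -0.0731, -0.5446] o=[-1.0431, 0.5617, 0.6222] → [-0.1113, -0.6000, 0.2513, -0.8355, -0.0731, -0.5446]
V = J·q̇ = [-0.0552, -0.6427, -0.0957, 0.3622, -0.1661, 1.6469]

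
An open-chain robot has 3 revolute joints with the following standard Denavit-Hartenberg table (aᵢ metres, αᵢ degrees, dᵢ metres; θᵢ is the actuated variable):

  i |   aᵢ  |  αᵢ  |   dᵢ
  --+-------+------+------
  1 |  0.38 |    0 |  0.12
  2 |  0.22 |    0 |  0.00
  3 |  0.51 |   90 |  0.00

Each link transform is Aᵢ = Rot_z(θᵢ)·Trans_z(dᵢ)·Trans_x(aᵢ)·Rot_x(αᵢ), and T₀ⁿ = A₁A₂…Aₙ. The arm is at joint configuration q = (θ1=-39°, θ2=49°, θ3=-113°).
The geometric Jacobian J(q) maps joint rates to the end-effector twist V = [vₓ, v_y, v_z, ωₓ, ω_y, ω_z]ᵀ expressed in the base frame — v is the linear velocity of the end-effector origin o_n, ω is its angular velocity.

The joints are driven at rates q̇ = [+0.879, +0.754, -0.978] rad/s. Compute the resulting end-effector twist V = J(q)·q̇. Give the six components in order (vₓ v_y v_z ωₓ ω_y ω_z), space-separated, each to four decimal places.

0.4733 0.5382 0.0000 0.0000 0.0000 0.6550

o_n = [0.3972, -0.6979, 0.1200]
J₁: ẑ×o_n = [0.6979, 0.3972, -0.0000], ω = ẑ
J2: z=[0.0000, 0.0000, 1.0000] o=[0.2953, -0.2391, 0.1200] → [0.4587, 0.1019, -0.0000, 0.0000, 0.0000, 1.0000]
J3: z=[0.0000, 0.0000, 1.0000] o=[0.5120, -0.2009, 0.1200] → [0.4969, -0.1147, 0.0000, 0.0000, 0.0000, 1.0000]
V = J·q̇ = [0.4733, 0.5382, 0.0000, 0.0000, 0.0000, 0.6550]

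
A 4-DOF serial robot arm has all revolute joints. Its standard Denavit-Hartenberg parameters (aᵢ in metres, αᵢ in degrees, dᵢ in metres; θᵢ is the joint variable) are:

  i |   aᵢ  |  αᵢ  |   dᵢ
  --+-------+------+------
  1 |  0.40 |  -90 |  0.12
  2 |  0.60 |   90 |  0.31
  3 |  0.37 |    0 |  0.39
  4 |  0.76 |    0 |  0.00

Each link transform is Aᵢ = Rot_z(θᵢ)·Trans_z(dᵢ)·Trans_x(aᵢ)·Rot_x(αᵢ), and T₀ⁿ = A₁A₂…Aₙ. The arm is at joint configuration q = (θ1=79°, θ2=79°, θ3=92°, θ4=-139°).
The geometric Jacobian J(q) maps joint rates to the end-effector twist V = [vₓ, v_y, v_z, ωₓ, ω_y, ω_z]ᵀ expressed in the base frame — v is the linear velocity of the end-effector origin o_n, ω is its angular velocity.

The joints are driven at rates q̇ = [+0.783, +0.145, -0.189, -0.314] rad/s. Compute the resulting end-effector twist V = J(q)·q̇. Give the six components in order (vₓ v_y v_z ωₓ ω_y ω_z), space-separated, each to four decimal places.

-0.5644 -0.1792 0.1197 -0.2365 -0.4570 0.6870

o_n = [0.0679, 0.9991, -0.8907]
J₁: ẑ×o_n = [-0.9991, 0.0679, 0.0000], ω = ẑ
J2: z=[-0.9816, 0.1908, 0.0000] o=[0.0763, 0.3927, 0.1200] → [-0.1928, -0.9921, -0.5938, -0.9816, 0.1908, 0.0000]
J3: z=[0.1873, 0.9636, 0.1908] o=[-0.2061, 0.5642, -0.4690] → [-0.4893, 0.1313, -0.1826, 0.1873, 0.9636, 0.1908]
J4: z=[0.1873, 0.9636, 0.1908] o=[-0.4965, 1.0081, -0.3819] → [-0.4886, 0.2030, -0.5456, 0.1873, 0.9636, 0.1908]
V = J·q̇ = [-0.5644, -0.1792, 0.1197, -0.2365, -0.4570, 0.6870]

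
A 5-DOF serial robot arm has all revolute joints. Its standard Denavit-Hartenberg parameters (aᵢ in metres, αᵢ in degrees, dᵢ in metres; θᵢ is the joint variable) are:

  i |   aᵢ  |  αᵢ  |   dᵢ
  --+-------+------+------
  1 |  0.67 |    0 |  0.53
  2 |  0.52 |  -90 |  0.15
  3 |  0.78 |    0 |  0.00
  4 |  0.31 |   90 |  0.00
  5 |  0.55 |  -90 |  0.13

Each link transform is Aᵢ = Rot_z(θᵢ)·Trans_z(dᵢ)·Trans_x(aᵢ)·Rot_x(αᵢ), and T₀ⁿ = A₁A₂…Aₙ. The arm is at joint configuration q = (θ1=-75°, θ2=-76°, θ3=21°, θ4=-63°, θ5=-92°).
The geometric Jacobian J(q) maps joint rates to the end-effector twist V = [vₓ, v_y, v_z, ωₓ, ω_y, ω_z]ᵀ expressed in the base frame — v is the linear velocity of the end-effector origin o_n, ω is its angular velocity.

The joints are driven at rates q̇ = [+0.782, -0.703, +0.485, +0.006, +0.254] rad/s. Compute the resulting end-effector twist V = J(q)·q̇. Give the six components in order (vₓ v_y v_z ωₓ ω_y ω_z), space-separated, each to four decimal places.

o_n = [-1.2977, -0.8342, 0.6917]
J₁: ẑ×o_n = [0.8342, -1.2977, 0.0000], ω = ẑ
J2: z=[0.0000, 0.0000, 1.0000] o=[0.1734, -0.6472, 0.5300] → [0.1870, -1.4711, 0.0000, 0.0000, 0.0000, 1.0000]
J3: z=[0.4848, -0.8746, 0.0000] o=[-0.2814, -0.8993, 0.6800] → [-0.0102, -0.0057, -0.8573, 0.4848, -0.8746, 0.0000]
J4: z=[0.4848, -0.8746, 0.0000] o=[-0.9183, -1.2523, 0.4005] → [-0.2547, -0.1412, -0.1291, 0.4848, -0.8746, 0.0000]
J5: z=[0.5852, 0.3244, 0.7431] o=[-1.1198, -1.3640, 0.6079] → [-0.3666, -0.1812, 0.3678, 0.5852, 0.3244, 0.7431]
V = J·q̇ = [0.4213, -0.0302, -0.3232, 0.3867, -0.3470, 0.2678]

0.4213 -0.0302 -0.3232 0.3867 -0.3470 0.2678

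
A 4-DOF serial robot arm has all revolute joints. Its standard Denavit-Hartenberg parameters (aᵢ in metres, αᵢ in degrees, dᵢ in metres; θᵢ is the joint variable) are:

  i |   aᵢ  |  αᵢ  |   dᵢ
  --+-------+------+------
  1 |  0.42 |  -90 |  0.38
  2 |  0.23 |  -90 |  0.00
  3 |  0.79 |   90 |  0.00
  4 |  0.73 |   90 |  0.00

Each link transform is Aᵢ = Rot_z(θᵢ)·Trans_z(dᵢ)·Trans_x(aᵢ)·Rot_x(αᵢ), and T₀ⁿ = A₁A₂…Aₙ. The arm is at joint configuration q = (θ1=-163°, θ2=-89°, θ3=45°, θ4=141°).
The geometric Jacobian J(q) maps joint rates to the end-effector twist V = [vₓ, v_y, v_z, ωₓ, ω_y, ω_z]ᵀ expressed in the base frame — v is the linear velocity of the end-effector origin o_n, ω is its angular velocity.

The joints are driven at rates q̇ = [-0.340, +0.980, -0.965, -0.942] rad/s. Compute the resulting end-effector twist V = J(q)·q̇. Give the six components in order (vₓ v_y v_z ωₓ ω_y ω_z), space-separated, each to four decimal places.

o_n = [-0.8934, -0.1085, 0.7594]
J₁: ẑ×o_n = [0.1085, -0.8934, 0.0000], ω = ẑ
J2: z=[0.2924, -0.9563, 0.0000] o=[-0.4016, -0.1228, 0.3800] → [-0.3628, -0.1109, -0.4661, 0.2924, -0.9563, 0.0000]
J3: z=[-0.9562, -0.2923, -0.0175] o=[-0.4055, -0.1240, 0.6100] → [-0.0434, 0.1514, -0.1574, -0.9562, -0.2923, -0.0175]
J4: z=[0.1949, -0.6798, 0.7070] o=[-0.5781, 0.4074, 1.1685] → [0.6428, -0.1432, -0.3149, 0.1949, -0.6798, 0.7070]
V = J·q̇ = [-0.9561, 0.1838, -0.0082, 1.0256, -0.0147, -0.9892]

-0.9561 0.1838 -0.0082 1.0256 -0.0147 -0.9892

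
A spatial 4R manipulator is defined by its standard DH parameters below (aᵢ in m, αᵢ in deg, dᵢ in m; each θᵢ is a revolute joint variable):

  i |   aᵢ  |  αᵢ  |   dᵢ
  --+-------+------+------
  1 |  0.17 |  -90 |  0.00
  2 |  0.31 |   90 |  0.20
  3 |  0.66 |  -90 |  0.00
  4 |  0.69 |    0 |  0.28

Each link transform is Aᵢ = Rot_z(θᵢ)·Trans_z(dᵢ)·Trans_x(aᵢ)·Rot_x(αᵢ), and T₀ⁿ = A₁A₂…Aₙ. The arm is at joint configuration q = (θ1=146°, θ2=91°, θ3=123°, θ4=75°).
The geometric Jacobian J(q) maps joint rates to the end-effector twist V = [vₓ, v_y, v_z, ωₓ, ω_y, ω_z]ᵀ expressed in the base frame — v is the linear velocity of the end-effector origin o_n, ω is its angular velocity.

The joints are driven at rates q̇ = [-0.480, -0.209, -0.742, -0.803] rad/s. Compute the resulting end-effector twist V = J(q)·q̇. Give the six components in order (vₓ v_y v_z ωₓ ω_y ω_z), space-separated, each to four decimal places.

o_n = [-0.0138, -0.8963, 0.3931]
J₁: ẑ×o_n = [0.8963, -0.0138, 0.0000], ω = ẑ
J2: z=[-0.5592, -0.8290, 0.0000] o=[-0.1409, 0.0951, 0.0000] → [-0.3259, 0.2198, 0.6597, -0.5592, -0.8290, 0.0000]
J3: z=[-0.8289, 0.5591, -0.0175] o=[-0.2483, -0.0738, -0.3100] → [0.3787, 0.5787, 0.5507, -0.8289, 0.5591, -0.0175]
J4: z=[0.2924, 0.4597, 0.8385] o=[-0.5630, -0.5292, 0.0495] → [0.4659, 0.3600, -0.3598, 0.2924, 0.4597, 0.8385]
V = J·q̇ = [-1.0172, -0.7578, -0.2576, 0.4971, -0.6107, -1.1404]

-1.0172 -0.7578 -0.2576 0.4971 -0.6107 -1.1404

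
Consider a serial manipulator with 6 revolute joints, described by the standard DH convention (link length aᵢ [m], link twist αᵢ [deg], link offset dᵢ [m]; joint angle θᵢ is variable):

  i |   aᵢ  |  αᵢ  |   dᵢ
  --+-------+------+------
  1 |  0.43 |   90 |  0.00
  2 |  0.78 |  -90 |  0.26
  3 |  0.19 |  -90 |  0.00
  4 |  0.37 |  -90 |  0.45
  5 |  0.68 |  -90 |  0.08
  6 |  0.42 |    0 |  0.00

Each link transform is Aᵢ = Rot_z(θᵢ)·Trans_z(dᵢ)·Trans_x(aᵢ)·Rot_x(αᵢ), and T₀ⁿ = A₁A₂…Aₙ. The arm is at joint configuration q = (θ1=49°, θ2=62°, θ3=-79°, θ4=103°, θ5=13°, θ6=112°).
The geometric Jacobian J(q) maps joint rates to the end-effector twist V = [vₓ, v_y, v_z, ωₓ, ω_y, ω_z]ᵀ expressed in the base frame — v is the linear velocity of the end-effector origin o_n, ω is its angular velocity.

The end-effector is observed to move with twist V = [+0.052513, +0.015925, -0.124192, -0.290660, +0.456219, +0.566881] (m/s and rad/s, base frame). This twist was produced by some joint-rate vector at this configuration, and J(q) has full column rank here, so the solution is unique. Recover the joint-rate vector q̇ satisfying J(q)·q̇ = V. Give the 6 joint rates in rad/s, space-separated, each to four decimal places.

0.1370 0.1690 0.1140 -0.2010 0.5630 -0.7960

o_n = [1.5426, 1.0355, 0.5914]
J₁: ẑ×o_n = [-1.0355, 1.5426, 0.0000], ω = ẑ
J2: z=[0.7547, -0.6561, 0.0000] o=[0.2821, 0.3245, 0.0000] → [-0.3880, -0.4463, 1.3636, 0.7547, -0.6561, 0.0000]
J3: z=[-0.5793, -0.6664, 0.4695] o=[0.7186, 0.4303, 0.6887] → [-0.2193, 0.3305, 0.1985, -0.5793, -0.6664, 0.4695]
J4: z=[0.1583, 0.4730, 0.8667] o=[0.8705, 0.3208, 0.7207] → [-0.6806, 0.6030, -0.2047, 0.1583, 0.4730, 0.8667]
J5: z=[-0.9094, 0.4117, -0.0585] o=[1.0840, 0.8219, 0.9275] → [-0.1258, -0.3325, -0.3832, -0.9094, 0.4117, -0.0585]
J6: z=[-0.2408, -0.6361, -0.7331] o=[1.2418, 1.2986, 0.4620] → [-0.2751, -0.1894, 0.2547, -0.2408, -0.6361, -0.7331]
q̇ = J⁺·V = [0.1370, 0.1690, 0.1140, -0.2010, 0.5630, -0.7960]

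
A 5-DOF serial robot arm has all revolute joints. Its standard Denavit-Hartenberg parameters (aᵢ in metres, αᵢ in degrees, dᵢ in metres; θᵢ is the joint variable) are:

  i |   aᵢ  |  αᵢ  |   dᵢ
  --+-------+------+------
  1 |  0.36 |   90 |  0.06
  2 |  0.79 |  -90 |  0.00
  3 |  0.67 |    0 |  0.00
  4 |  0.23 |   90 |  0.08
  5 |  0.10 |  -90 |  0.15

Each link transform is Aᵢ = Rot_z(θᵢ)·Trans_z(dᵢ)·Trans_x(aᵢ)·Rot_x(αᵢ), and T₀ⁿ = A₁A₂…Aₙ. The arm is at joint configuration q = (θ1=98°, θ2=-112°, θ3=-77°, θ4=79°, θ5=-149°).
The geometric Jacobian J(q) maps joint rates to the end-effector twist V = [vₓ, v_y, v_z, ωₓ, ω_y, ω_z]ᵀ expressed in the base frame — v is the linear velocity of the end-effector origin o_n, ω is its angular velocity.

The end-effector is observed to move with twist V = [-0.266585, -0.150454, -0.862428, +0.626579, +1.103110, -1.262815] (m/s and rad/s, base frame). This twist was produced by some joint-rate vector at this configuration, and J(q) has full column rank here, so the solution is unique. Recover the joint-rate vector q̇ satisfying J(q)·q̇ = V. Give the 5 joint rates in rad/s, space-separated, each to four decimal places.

o_n = [0.7930, 0.0893, -0.9614]
J₁: ẑ×o_n = [-0.0893, 0.7930, 0.0000], ω = ẑ
J2: z=[0.9903, 0.1392, 0.0000] o=[-0.0501, 0.3565, 0.0600] → [-0.1422, 1.0115, -0.3820, 0.9903, 0.1392, 0.0000]
J3: z=[-0.1290, 0.9182, -0.3746] o=[-0.0089, 0.0634, -0.6725] → [-0.2556, -0.3377, -0.7396, -0.1290, 0.9182, -0.3746]
J4: z=[-0.1290, 0.9182, -0.3746] o=[0.6454, 0.0984, -0.8122] → [-0.1404, -0.0745, -0.1343, -0.1290, 0.9182, -0.3746]
J5: z=[0.9915, 0.1261, -0.0324] o=[0.6391, 0.0854, -1.0553] → [0.0120, -0.0980, -0.0156, 0.9915, 0.1261, -0.0324]
q̇ = J⁺·V = [-0.8570, 0.7820, 0.6910, 0.3930, -0.0080]

-0.8570 0.7820 0.6910 0.3930 -0.0080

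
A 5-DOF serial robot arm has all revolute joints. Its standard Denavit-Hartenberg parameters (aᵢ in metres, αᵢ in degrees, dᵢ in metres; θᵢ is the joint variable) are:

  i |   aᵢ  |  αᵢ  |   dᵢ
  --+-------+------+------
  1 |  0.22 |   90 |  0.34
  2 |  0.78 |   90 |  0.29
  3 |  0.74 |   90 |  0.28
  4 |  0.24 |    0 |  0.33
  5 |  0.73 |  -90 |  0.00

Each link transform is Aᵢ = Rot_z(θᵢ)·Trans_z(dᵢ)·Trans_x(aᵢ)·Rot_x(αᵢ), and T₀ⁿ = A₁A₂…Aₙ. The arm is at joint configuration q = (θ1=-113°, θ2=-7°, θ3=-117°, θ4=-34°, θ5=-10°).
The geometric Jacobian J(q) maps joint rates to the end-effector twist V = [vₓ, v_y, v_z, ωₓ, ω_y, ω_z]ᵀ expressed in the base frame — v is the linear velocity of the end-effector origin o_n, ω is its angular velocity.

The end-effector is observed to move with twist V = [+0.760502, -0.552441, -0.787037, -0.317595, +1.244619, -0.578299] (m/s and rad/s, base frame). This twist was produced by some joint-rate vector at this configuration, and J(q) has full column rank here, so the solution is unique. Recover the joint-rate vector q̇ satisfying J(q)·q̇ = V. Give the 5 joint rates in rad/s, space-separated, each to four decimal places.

-0.3370 0.2770 0.3640 0.8100 0.2950

o_n = [0.7621, -0.4176, 0.7204]
J₁: ẑ×o_n = [0.4176, 0.7621, -0.0000], ω = ẑ
J2: z=[-0.9205, 0.3907, 0.0000] o=[-0.0860, -0.2025, 0.3400] → [0.1486, 0.3502, -0.1333, -0.9205, 0.3907, 0.0000]
J3: z=[0.0476, 0.1122, -0.9925] o=[-0.6554, -0.8018, 0.2449] → [0.4347, -1.4296, -0.1407, 0.0476, 0.1122, -0.9925]
J4: z=[-0.0724, 0.9915, 0.1086] o=[0.0951, -0.7211, 0.0080] → [0.6734, 0.1240, -0.6832, -0.0724, 0.9915, 0.1086]
J5: z=[-0.0724, 0.9915, 0.1086] o=[0.2631, -0.3957, 0.1880] → [0.5302, 0.0927, -0.4931, -0.0724, 0.9915, 0.1086]
q̇ = J⁺·V = [-0.3370, 0.2770, 0.3640, 0.8100, 0.2950]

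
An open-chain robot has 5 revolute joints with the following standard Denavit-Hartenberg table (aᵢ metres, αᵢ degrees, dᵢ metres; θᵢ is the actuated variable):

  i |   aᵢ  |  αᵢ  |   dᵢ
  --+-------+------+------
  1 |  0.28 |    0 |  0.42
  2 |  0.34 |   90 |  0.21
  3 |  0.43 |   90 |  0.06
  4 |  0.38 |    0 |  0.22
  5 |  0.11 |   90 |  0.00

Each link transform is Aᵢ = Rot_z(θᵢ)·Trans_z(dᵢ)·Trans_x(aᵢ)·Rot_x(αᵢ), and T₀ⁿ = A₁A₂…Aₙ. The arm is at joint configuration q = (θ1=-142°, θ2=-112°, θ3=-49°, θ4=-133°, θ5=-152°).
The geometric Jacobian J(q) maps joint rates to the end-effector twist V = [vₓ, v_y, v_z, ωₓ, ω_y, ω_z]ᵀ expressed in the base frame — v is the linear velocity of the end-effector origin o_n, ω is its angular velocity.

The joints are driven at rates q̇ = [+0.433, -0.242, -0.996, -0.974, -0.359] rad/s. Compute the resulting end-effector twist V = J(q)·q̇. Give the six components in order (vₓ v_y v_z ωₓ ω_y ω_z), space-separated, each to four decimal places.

o_n = [-0.4120, 0.0898, 0.3352]
J₁: ẑ×o_n = [-0.0898, -0.4120, 0.0000], ω = ẑ
J2: z=[0.0000, 0.0000, 1.0000] o=[-0.2206, -0.1724, 0.4200] → [-0.2621, -0.1913, 0.0000, 0.0000, 0.0000, 1.0000]
J3: z=[0.9613, 0.2756, 0.0000] o=[-0.3144, 0.1544, 0.6300] → [-0.0812, 0.2833, -0.0353, 0.9613, 0.2756, 0.0000]
J4: z=[0.2080, -0.7255, -0.6561] o=[-0.3344, 0.4422, 0.3055] → [-0.2528, 0.0447, -0.1296, 0.2080, -0.7255, -0.6561]
J5: z=[0.2080, -0.7255, -0.6561] o=[-0.5090, 0.0425, 0.3567] → [0.0466, -0.0592, 0.0802, 0.2080, -0.7255, -0.6561]
V = J·q̇ = [0.3350, -0.4366, 0.1325, -1.2347, 0.6925, 1.0655]

0.3350 -0.4366 0.1325 -1.2347 0.6925 1.0655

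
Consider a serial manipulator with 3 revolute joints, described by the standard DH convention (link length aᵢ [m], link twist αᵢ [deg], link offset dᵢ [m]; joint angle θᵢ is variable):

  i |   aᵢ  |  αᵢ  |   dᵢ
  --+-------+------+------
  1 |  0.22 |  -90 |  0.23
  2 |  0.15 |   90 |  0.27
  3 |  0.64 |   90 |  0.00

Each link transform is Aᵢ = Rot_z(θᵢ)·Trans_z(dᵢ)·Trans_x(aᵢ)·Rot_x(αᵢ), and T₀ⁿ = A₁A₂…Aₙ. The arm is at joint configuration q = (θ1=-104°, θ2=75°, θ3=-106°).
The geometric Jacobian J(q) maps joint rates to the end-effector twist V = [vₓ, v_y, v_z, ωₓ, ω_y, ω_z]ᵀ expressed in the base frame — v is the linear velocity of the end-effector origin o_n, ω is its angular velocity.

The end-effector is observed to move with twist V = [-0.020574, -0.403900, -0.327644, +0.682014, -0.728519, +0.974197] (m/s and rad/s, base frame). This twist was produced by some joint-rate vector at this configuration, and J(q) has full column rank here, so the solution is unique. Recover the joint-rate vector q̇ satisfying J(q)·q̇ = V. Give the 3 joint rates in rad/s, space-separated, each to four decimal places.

0.8290 0.8380 0.5610

o_n = [-0.3865, -0.1233, 0.2555]
J₁: ẑ×o_n = [0.1233, -0.3865, 0.0000], ω = ẑ
J2: z=[0.9703, -0.2419, 0.0000] o=[-0.0532, -0.2135, 0.2300] → [-0.0062, -0.0248, 0.0068, 0.9703, -0.2419, 0.0000]
J3: z=[-0.2337, -0.9372, 0.2588] o=[0.1994, -0.3165, 0.0851] → [-0.2097, -0.1118, -0.5942, -0.2337, -0.9372, 0.2588]
q̇ = J⁺·V = [0.8290, 0.8380, 0.5610]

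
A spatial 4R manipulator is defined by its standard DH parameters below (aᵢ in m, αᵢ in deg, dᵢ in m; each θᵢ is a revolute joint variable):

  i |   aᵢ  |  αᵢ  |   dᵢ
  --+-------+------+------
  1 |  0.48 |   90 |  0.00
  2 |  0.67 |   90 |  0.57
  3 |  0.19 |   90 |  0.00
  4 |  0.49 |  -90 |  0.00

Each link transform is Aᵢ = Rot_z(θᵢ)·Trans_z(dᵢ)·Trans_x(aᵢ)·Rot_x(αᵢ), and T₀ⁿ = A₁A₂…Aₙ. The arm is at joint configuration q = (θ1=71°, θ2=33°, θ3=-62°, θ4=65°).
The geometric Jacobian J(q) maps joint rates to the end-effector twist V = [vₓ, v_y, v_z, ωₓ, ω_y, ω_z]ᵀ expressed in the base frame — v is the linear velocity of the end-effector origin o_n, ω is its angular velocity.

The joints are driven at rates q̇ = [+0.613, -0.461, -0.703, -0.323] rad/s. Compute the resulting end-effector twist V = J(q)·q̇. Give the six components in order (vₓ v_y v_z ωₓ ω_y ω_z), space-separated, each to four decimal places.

-1.0812 0.3630 -0.4841 -0.3393 -0.0352 1.3579

o_n = [0.6763, 1.2902, 0.0940]
J₁: ẑ×o_n = [-1.2902, 0.6763, 0.0000], ω = ẑ
J2: z=[0.9455, -0.3256, 0.0000] o=[0.1563, 0.4538, 0.0000] → [-0.0306, -0.0889, 0.9601, 0.9455, -0.3256, 0.0000]
J3: z=[0.1773, 0.5150, -0.8387] o=[0.8782, 0.7996, 0.3649] → [0.2720, 0.2173, 0.1910, 0.1773, 0.5150, -0.8387]
J4: z=[-0.6850, -0.5473, -0.4809] o=[0.7439, 0.9249, 0.4135] → [0.3505, -0.1863, -0.2872, -0.6850, -0.5473, -0.4809]
V = J·q̇ = [-1.0812, 0.3630, -0.4841, -0.3393, -0.0352, 1.3579]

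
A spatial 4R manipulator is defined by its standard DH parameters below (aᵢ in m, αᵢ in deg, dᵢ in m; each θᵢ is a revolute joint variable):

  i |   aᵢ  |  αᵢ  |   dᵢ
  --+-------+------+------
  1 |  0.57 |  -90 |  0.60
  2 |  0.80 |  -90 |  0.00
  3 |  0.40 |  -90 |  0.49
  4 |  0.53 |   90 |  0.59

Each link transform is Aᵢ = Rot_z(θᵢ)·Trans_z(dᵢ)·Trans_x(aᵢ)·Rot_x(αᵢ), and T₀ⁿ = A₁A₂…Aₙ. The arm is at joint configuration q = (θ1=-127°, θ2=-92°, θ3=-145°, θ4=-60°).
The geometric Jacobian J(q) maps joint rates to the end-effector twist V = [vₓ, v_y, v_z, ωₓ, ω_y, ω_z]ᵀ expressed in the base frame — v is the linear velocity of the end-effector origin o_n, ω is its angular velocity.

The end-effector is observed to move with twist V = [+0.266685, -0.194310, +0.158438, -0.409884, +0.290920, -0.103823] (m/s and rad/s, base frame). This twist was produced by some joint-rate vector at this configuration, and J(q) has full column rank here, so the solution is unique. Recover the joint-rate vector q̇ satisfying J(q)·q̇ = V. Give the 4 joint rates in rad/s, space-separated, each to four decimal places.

o_n = [-0.2107, -1.7165, 1.2264]
J₁: ẑ×o_n = [1.7165, -0.2107, 0.0000], ω = ẑ
J2: z=[0.7986, -0.6018, 0.0000] o=[-0.3430, -0.4552, 0.6000] → [-0.3770, -0.5003, -0.9277, 0.7986, -0.6018, 0.0000]
J3: z=[-0.6014, -0.7981, 0.0349] o=[-0.3262, -0.4329, 1.3995] → [0.1829, -0.1001, 0.8642, -0.6014, -0.7981, 0.0349]
J4: z=[0.6663, -0.4770, 0.5732] o=[-0.4446, -0.9712, 1.0892] → [0.3617, 0.0426, -0.3850, 0.6663, -0.4770, 0.5732]
q̇ = J⁺·V = [0.3640, 0.1660, -0.0020, -0.8160]

0.3640 0.1660 -0.0020 -0.8160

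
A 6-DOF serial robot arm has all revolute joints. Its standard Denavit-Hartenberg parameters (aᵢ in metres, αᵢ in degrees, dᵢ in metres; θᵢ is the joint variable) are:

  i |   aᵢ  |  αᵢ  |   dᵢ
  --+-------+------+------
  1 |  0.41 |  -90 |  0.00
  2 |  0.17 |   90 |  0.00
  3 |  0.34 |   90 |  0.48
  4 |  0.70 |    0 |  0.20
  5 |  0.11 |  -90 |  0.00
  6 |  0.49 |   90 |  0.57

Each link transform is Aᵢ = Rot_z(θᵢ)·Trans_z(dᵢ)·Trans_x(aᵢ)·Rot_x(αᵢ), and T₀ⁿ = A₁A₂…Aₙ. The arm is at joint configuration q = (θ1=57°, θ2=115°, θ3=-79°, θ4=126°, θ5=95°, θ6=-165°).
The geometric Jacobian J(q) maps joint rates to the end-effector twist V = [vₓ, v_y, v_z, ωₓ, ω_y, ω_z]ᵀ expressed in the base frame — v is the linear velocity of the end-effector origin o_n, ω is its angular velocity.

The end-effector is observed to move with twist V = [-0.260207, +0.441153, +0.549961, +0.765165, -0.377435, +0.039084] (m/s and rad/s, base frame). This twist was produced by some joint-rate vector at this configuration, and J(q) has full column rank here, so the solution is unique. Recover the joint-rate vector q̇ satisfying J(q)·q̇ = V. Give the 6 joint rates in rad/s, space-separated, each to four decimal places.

0.3780 -0.7270 0.4280 0.0880 -0.3250 0.2570

o_n = [1.1815, 0.6655, -0.3242]
J₁: ẑ×o_n = [-0.6655, 1.1815, 0.0000], ω = ẑ
J2: z=[-0.8387, 0.5446, 0.0000] o=[0.2233, 0.3439, 0.0000] → [-0.1765, -0.2719, -0.7917, -0.8387, 0.5446, 0.0000]
J3: z=[0.4936, 0.7601, -0.4226] o=[0.1842, 0.2836, -0.1541] → [0.0321, -0.3375, -0.5696, 0.4936, 0.7601, -0.4226]
J4: z=[0.3860, 0.2440, 0.8897] o=[0.6861, 0.4437, -0.4157] → [-0.1750, 0.4054, -0.0353, 0.3860, 0.2440, 0.8897]
J5: z=[0.3860, 0.2440, 0.8897] o=[0.7222, 1.1707, -0.4060] → [0.4694, 0.3771, -0.3071, 0.3860, 0.2440, 0.8897]
J6: z=[0.1388, -0.9688, 0.2055] o=[0.6218, 1.1659, -0.3611] → [0.0670, 0.1099, 0.4728, 0.1388, -0.9688, 0.2055]
q̇ = J⁺·V = [0.3780, -0.7270, 0.4280, 0.0880, -0.3250, 0.2570]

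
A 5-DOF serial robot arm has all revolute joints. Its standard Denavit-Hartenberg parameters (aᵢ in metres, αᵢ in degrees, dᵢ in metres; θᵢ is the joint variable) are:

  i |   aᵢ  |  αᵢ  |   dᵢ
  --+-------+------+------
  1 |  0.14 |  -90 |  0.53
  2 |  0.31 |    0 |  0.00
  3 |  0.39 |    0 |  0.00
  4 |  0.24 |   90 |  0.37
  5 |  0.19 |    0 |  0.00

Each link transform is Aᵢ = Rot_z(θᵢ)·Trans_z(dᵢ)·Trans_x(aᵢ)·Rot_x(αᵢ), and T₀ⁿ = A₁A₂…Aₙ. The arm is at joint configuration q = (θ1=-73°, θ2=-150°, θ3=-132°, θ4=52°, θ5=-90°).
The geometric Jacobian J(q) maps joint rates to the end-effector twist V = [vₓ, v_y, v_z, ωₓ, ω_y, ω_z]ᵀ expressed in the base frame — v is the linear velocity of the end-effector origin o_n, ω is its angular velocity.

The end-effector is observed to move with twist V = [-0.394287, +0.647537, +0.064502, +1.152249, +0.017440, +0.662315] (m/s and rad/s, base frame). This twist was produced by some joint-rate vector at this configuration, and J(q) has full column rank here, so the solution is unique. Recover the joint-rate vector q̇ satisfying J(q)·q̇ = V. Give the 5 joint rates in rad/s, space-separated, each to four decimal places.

0.9310 0.0890 0.7660 0.2520 0.4180

o_n = [0.1132, 0.2455, 0.1197]
J₁: ẑ×o_n = [-0.2455, 0.1132, 0.0000], ω = ẑ
J2: z=[0.9563, 0.2924, 0.0000] o=[0.0409, -0.1339, 0.5300] → [-0.1200, 0.3924, 0.3417, 0.9563, 0.2924, 0.0000]
J3: z=[0.9563, 0.2924, 0.0000] o=[-0.0376, 0.1229, 0.6850] → [-0.1653, 0.5406, 0.0732, 0.9563, 0.2924, 0.0000]
J4: z=[0.9563, 0.2924, 0.0000] o=[-0.0139, 0.0453, 0.3035] → [-0.0538, 0.1758, 0.1543, 0.9563, 0.2924, 0.0000]
J5: z=[0.2240, -0.7326, -0.6428] o=[0.2949, 0.3010, 0.1197] → [-0.0357, 0.1168, -0.1455, 0.2240, -0.7326, -0.6428]
q̇ = J⁺·V = [0.9310, 0.0890, 0.7660, 0.2520, 0.4180]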